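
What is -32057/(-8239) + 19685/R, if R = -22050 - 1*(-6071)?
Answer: 350054088/131650981 ≈ 2.6590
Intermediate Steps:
R = -15979 (R = -22050 + 6071 = -15979)
-32057/(-8239) + 19685/R = -32057/(-8239) + 19685/(-15979) = -32057*(-1/8239) + 19685*(-1/15979) = 32057/8239 - 19685/15979 = 350054088/131650981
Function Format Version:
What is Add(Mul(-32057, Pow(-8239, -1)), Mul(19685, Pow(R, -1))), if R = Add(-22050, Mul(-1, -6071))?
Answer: Rational(350054088, 131650981) ≈ 2.6590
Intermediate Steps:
R = -15979 (R = Add(-22050, 6071) = -15979)
Add(Mul(-32057, Pow(-8239, -1)), Mul(19685, Pow(R, -1))) = Add(Mul(-32057, Pow(-8239, -1)), Mul(19685, Pow(-15979, -1))) = Add(Mul(-32057, Rational(-1, 8239)), Mul(19685, Rational(-1, 15979))) = Add(Rational(32057, 8239), Rational(-19685, 15979)) = Rational(350054088, 131650981)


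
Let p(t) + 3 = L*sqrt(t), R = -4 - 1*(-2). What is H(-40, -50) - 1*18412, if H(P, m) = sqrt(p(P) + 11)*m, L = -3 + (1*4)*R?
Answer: -18412 - 50*sqrt(8 - 22*I*sqrt(10)) ≈ -18724.0 + 278.45*I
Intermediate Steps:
R = -2 (R = -4 + 2 = -2)
L = -11 (L = -3 + (1*4)*(-2) = -3 + 4*(-2) = -3 - 8 = -11)
p(t) = -3 - 11*sqrt(t)
H(P, m) = m*sqrt(8 - 11*sqrt(P)) (H(P, m) = sqrt((-3 - 11*sqrt(P)) + 11)*m = sqrt(8 - 11*sqrt(P))*m = m*sqrt(8 - 11*sqrt(P)))
H(-40, -50) - 1*18412 = -50*sqrt(8 - 22*I*sqrt(10)) - 1*18412 = -50*sqrt(8 - 22*I*sqrt(10)) - 18412 = -18412 - 50*sqrt(8 - 22*I*sqrt(10))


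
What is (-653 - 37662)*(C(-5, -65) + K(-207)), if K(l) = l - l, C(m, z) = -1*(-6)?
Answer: -229890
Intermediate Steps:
C(m, z) = 6
K(l) = 0
(-653 - 37662)*(C(-5, -65) + K(-207)) = (-653 - 37662)*(6 + 0) = -38315*6 = -229890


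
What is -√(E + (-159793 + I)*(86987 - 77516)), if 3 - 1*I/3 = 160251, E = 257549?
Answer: -I*√6066268378 ≈ -77886.0*I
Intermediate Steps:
I = -480744 (I = 9 - 3*160251 = 9 - 480753 = -480744)
-√(E + (-159793 + I)*(86987 - 77516)) = -√(257549 + (-159793 - 480744)*(86987 - 77516)) = -√(257549 - 640537*9471) = -√(257549 - 6066525927) = -√(-6066268378) = -I*√6066268378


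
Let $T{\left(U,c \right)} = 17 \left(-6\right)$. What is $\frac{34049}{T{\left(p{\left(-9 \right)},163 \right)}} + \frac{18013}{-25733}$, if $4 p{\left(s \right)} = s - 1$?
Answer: $- \frac{878020243}{2624766} \approx -334.51$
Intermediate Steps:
$p{\left(s \right)} = - \frac{1}{4} + \frac{s}{4}$ ($p{\left(s \right)} = \frac{s - 1}{4} = \frac{-1 + s}{4} = - \frac{1}{4} + \frac{s}{4}$)
$T{\left(U,c \right)} = -102$
$\frac{34049}{T{\left(p{\left(-9 \right)},163 \right)}} + \frac{18013}{-25733} = \frac{34049}{-102} + \frac{18013}{-25733} = 34049 \left(- \frac{1}{102}\right) + 18013 \left(- \frac{1}{25733}\right) = - \frac{34049}{102} - \frac{18013}{25733} = - \frac{878020243}{2624766}$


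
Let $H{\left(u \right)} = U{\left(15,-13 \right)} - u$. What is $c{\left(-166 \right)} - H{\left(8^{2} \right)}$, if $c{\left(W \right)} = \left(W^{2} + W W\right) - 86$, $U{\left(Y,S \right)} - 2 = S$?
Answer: $55101$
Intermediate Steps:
$U{\left(Y,S \right)} = 2 + S$
$c{\left(W \right)} = -86 + 2 W^{2}$ ($c{\left(W \right)} = \left(W^{2} + W^{2}\right) - 86 = 2 W^{2} - 86 = -86 + 2 W^{2}$)
$H{\left(u \right)} = -11 - u$ ($H{\left(u \right)} = \left(2 - 13\right) - u = -11 - u$)
$c{\left(-166 \right)} - H{\left(8^{2} \right)} = \left(-86 + 2 \left(-166\right)^{2}\right) - \left(-11 - 8^{2}\right) = \left(-86 + 2 \cdot 27556\right) - \left(-11 - 64\right) = \left(-86 + 55112\right) - \left(-11 - 64\right) = 55026 - -75 = 55026 + 75 = 55101$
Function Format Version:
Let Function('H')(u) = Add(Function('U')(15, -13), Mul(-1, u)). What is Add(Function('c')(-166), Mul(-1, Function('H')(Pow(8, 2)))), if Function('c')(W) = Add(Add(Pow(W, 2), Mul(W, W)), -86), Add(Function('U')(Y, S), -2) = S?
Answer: 55101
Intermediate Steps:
Function('U')(Y, S) = Add(2, S)
Function('c')(W) = Add(-86, Mul(2, Pow(W, 2))) (Function('c')(W) = Add(Add(Pow(W, 2), Pow(W, 2)), -86) = Add(Mul(2, Pow(W, 2)), -86) = Add(-86, Mul(2, Pow(W, 2))))
Function('H')(u) = Add(-11, Mul(-1, u)) (Function('H')(u) = Add(Add(2, -13), Mul(-1, u)) = Add(-11, Mul(-1, u)))
Add(Function('c')(-166), Mul(-1, Function('H')(Pow(8, 2)))) = Add(Add(-86, Mul(2, Pow(-166, 2))), Mul(-1, Add(-11, Mul(-1, Pow(8, 2))))) = Add(Add(-86, Mul(2, 27556)), Mul(-1, Add(-11, Mul(-1, 64)))) = Add(Add(-86, 55112), Mul(-1, Add(-11, -64))) = Add(55026, Mul(-1, -75)) = Add(55026, 75) = 55101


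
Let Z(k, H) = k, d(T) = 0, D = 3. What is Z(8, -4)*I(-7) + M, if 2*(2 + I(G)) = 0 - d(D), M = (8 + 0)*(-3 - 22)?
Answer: -216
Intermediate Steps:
M = -200 (M = 8*(-25) = -200)
I(G) = -2 (I(G) = -2 + (0 - 1*0)/2 = -2 + (0 + 0)/2 = -2 + (1/2)*0 = -2 + 0 = -2)
Z(8, -4)*I(-7) + M = 8*(-2) - 200 = -16 - 200 = -216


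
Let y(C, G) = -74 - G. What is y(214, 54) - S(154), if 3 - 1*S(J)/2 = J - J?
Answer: -134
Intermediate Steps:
S(J) = 6 (S(J) = 6 - 2*(J - J) = 6 - 2*0 = 6 + 0 = 6)
y(214, 54) - S(154) = (-74 - 1*54) - 1*6 = (-74 - 54) - 6 = -128 - 6 = -134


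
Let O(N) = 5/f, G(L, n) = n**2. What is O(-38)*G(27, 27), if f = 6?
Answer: 1215/2 ≈ 607.50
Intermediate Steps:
O(N) = 5/6
O(-38)*G(27, 27) = (5/6)*27**2 = (5/6)*729 = 1215/2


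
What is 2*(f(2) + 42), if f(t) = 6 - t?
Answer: 92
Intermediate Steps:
2*(f(2) + 42) = 2*((6 - 1*2) + 42) = 2*((6 - 2) + 42) = 2*(4 + 42) = 2*46 = 92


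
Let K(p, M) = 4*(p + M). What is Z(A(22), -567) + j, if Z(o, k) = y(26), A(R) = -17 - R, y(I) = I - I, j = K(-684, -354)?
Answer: -4152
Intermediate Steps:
K(p, M) = 4*M + 4*p (K(p, M) = 4*(M + p) = 4*M + 4*p)
j = -4152 (j = 4*(-354) + 4*(-684) = -1416 - 2736 = -4152)
y(I) = 0
Z(o, k) = 0
Z(A(22), -567) + j = 0 - 4152 = -4152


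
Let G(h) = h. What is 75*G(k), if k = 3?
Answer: 225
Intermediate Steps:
75*G(k) = 75*3 = 225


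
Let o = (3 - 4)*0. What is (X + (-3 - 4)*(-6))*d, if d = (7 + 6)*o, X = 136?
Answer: 0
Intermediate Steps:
o = 0 (o = -1*0 = 0)
d = 0 (d = (7 + 6)*0 = 13*0 = 0)
(X + (-3 - 4)*(-6))*d = (136 + (-3 - 4)*(-6))*0 = (136 - 7*(-6))*0 = (136 + 42)*0 = 178*0 = 0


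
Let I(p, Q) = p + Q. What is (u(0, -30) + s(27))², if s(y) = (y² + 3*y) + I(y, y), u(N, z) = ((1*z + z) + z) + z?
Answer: 553536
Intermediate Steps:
I(p, Q) = Q + p
u(N, z) = 4*z (u(N, z) = ((z + z) + z) + z = (2*z + z) + z = 3*z + z = 4*z)
s(y) = y² + 5*y (s(y) = (y² + 3*y) + (y + y) = (y² + 3*y) + 2*y = y² + 5*y)
(u(0, -30) + s(27))² = (4*(-30) + 27*(5 + 27))² = (-120 + 27*32)² = (-120 + 864)² = 744² = 553536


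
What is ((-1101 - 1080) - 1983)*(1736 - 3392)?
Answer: 6895584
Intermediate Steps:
((-1101 - 1080) - 1983)*(1736 - 3392) = (-2181 - 1983)*(-1656) = -4164*(-1656) = 6895584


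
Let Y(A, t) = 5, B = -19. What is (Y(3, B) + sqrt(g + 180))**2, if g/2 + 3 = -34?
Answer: (5 + sqrt(106))**2 ≈ 233.96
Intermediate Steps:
g = -74 (g = -6 + 2*(-34) = -6 - 68 = -74)
(Y(3, B) + sqrt(g + 180))**2 = (5 + sqrt(-74 + 180))**2 = (5 + sqrt(106))**2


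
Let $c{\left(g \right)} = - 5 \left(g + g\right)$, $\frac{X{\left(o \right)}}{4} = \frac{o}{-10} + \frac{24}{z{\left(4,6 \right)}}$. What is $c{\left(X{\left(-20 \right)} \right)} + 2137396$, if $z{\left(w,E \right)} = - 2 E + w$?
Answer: $2137436$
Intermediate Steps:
$z{\left(w,E \right)} = w - 2 E$
$X{\left(o \right)} = -12 - \frac{2 o}{5}$ ($X{\left(o \right)} = 4 \left(\frac{o}{-10} + \frac{24}{4 - 12}\right) = 4 \left(o \left(- \frac{1}{10}\right) + \frac{24}{4 - 12}\right) = 4 \left(- \frac{o}{10} + \frac{24}{-8}\right) = 4 \left(- \frac{o}{10} + 24 \left(- \frac{1}{8}\right)\right) = 4 \left(- \frac{o}{10} - 3\right) = 4 \left(-3 - \frac{o}{10}\right) = -12 - \frac{2 o}{5}$)
$c{\left(g \right)} = - 10 g$ ($c{\left(g \right)} = - 5 \cdot 2 g = - 10 g$)
$c{\left(X{\left(-20 \right)} \right)} + 2137396 = - 10 \left(-12 - -8\right) + 2137396 = - 10 \left(-12 + 8\right) + 2137396 = \left(-10\right) \left(-4\right) + 2137396 = 40 + 2137396 = 2137436$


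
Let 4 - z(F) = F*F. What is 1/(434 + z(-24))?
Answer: -1/138 ≈ -0.0072464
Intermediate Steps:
z(F) = 4 - F² (z(F) = 4 - F*F = 4 - F²)
1/(434 + z(-24)) = 1/(434 + (4 - 1*(-24)²)) = 1/(434 + (4 - 1*576)) = 1/(434 + (4 - 576)) = 1/(434 - 572) = 1/(-138) = -1/138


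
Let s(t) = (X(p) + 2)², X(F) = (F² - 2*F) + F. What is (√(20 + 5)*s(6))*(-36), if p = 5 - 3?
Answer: -2880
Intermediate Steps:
p = 2
X(F) = F² - F
s(t) = 16 (s(t) = (2*(-1 + 2) + 2)² = (2*1 + 2)² = (2 + 2)² = 4² = 16)
(√(20 + 5)*s(6))*(-36) = (√(20 + 5)*16)*(-36) = (√25*16)*(-36) = (5*16)*(-36) = 80*(-36) = -2880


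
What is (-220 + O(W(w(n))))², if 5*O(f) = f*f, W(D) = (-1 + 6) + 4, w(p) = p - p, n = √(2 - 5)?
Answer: 1038361/25 ≈ 41534.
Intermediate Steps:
n = I*√3 (n = √(-3) = I*√3 ≈ 1.732*I)
w(p) = 0
W(D) = 9 (W(D) = 5 + 4 = 9)
O(f) = f²/5 (O(f) = (f*f)/5 = f²/5)
(-220 + O(W(w(n))))² = (-220 + (⅕)*9²)² = (-220 + (⅕)*81)² = (-220 + 81/5)² = (-1019/5)² = 1038361/25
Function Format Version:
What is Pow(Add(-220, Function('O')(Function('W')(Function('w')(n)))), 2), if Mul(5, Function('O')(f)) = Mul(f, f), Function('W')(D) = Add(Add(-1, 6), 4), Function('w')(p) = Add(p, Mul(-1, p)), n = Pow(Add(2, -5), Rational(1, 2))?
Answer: Rational(1038361, 25) ≈ 41534.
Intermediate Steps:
n = Mul(I, Pow(3, Rational(1, 2))) (n = Pow(-3, Rational(1, 2)) = Mul(I, Pow(3, Rational(1, 2))) ≈ Mul(1.7320, I))
Function('w')(p) = 0
Function('W')(D) = 9 (Function('W')(D) = Add(5, 4) = 9)
Function('O')(f) = Mul(Rational(1, 5), Pow(f, 2)) (Function('O')(f) = Mul(Rational(1, 5), Mul(f, f)) = Mul(Rational(1, 5), Pow(f, 2)))
Pow(Add(-220, Function('O')(Function('W')(Function('w')(n)))), 2) = Pow(Add(-220, Mul(Rational(1, 5), Pow(9, 2))), 2) = Pow(Add(-220, Mul(Rational(1, 5), 81)), 2) = Pow(Add(-220, Rational(81, 5)), 2) = Pow(Rational(-1019, 5), 2) = Rational(1038361, 25)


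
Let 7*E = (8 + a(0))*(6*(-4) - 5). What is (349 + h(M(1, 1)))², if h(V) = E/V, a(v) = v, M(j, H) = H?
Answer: 4888521/49 ≈ 99766.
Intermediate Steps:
E = -232/7 (E = ((8 + 0)*(6*(-4) - 5))/7 = (8*(-24 - 5))/7 = (8*(-29))/7 = (⅐)*(-232) = -232/7 ≈ -33.143)
h(V) = -232/(7*V)
(349 + h(M(1, 1)))² = (349 - 232/7/1)² = (349 - 232/7*1)² = (349 - 232/7)² = (2211/7)² = 4888521/49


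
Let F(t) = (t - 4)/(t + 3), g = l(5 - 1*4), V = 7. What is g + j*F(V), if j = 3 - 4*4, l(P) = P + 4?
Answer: 11/10 ≈ 1.1000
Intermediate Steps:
l(P) = 4 + P
g = 5 (g = 4 + (5 - 1*4) = 4 + (5 - 4) = 4 + 1 = 5)
j = -13 (j = 3 - 16 = -13)
F(t) = (-4 + t)/(3 + t)
g + j*F(V) = 5 - 13*(-4 + 7)/(3 + 7) = 5 - 13*3/10 = 5 - 39/10 = 11/10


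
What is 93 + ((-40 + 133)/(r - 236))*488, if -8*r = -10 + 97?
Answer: -179397/1975 ≈ -90.834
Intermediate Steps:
r = -87/8 (r = -(-10 + 97)/8 = -1/8*87 = -87/8 ≈ -10.875)
93 + ((-40 + 133)/(r - 236))*488 = 93 + ((-40 + 133)/(-87/8 - 236))*488 = 93 + (93/(-1975/8))*488 = 93 + (93*(-8/1975))*488 = 93 - 744/1975*488 = 93 - 363072/1975 = -179397/1975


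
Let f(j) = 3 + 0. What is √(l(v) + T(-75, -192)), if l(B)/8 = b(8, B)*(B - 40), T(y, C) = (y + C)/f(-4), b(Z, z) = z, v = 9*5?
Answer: √1711 ≈ 41.364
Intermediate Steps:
v = 45
f(j) = 3
T(y, C) = C/3 + y/3 (T(y, C) = (y + C)/3 = (C + y)*(⅓) = C/3 + y/3)
l(B) = 8*B*(-40 + B) (l(B) = 8*(B*(B - 40)) = 8*(B*(-40 + B)) = 8*B*(-40 + B))
√(l(v) + T(-75, -192)) = √(8*45*(-40 + 45) + ((⅓)*(-192) + (⅓)*(-75))) = √(8*45*5 + (-64 - 25)) = √(1800 - 89) = √1711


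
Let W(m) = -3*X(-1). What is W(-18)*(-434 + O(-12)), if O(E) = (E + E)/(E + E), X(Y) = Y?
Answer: -1299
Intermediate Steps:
O(E) = 1 (O(E) = (2*E)/((2*E)) = (2*E)*(1/(2*E)) = 1)
W(m) = 3 (W(m) = -3*(-1) = 3)
W(-18)*(-434 + O(-12)) = 3*(-434 + 1) = 3*(-433) = -1299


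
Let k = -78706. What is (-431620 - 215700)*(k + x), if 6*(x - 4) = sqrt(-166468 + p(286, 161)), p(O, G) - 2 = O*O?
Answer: 50945378640 - 323660*I*sqrt(84670)/3 ≈ 5.0945e+10 - 3.1393e+7*I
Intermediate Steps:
p(O, G) = 2 + O**2 (p(O, G) = 2 + O*O = 2 + O**2)
x = 4 + I*sqrt(84670)/6 (x = 4 + sqrt(-166468 + (2 + 286**2))/6 = 4 + sqrt(-166468 + (2 + 81796))/6 = 4 + sqrt(-166468 + 81798)/6 = 4 + sqrt(-84670)/6 = 4 + (I*sqrt(84670))/6 = 4 + I*sqrt(84670)/6 ≈ 4.0 + 48.497*I)
(-431620 - 215700)*(k + x) = (-431620 - 215700)*(-78706 + (4 + I*sqrt(84670)/6)) = -647320*(-78702 + I*sqrt(84670)/6) = 50945378640 - 323660*I*sqrt(84670)/3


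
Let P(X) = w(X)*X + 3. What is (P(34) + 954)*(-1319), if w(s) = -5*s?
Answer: 6361537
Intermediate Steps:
P(X) = 3 - 5*X**2 (P(X) = (-5*X)*X + 3 = -5*X**2 + 3 = 3 - 5*X**2)
(P(34) + 954)*(-1319) = ((3 - 5*34**2) + 954)*(-1319) = ((3 - 5*1156) + 954)*(-1319) = ((3 - 5780) + 954)*(-1319) = (-5777 + 954)*(-1319) = -4823*(-1319) = 6361537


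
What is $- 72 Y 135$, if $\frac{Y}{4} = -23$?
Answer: $894240$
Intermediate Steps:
$Y = -92$ ($Y = 4 \left(-23\right) = -92$)
$- 72 Y 135 = \left(-72\right) \left(-92\right) 135 = 6624 \cdot 135 = 894240$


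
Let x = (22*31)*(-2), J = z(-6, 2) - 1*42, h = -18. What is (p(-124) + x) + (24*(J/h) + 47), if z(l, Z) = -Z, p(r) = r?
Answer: -4147/3 ≈ -1382.3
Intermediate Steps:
J = -44 (J = -1*2 - 1*42 = -2 - 42 = -44)
x = -1364 (x = 682*(-2) = -1364)
(p(-124) + x) + (24*(J/h) + 47) = (-124 - 1364) + (24*(-44/(-18)) + 47) = -1488 + (24*(-44*(-1/18)) + 47) = -1488 + (24*(22/9) + 47) = -1488 + (176/3 + 47) = -1488 + 317/3 = -4147/3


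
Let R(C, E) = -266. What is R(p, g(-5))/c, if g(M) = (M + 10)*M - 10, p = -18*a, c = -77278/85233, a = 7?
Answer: 11335989/38639 ≈ 293.38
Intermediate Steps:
c = -77278/85233 (c = -77278*1/85233 = -77278/85233 ≈ -0.90667)
p = -126 (p = -18*7 = -126)
g(M) = -10 + M*(10 + M) (g(M) = (10 + M)*M - 10 = M*(10 + M) - 10 = -10 + M*(10 + M))
R(p, g(-5))/c = -266/(-77278/85233) = -266*(-85233/77278) = 11335989/38639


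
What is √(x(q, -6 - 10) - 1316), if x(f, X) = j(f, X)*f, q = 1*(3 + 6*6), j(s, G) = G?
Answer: 2*I*√485 ≈ 44.045*I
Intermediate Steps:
q = 39 (q = 1*(3 + 36) = 1*39 = 39)
x(f, X) = X*f
√(x(q, -6 - 10) - 1316) = √((-6 - 10)*39 - 1316) = √(-16*39 - 1316) = √(-624 - 1316) = √(-1940) = 2*I*√485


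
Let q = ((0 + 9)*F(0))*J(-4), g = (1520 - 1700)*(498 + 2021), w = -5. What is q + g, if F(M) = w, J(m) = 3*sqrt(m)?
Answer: -453420 - 270*I ≈ -4.5342e+5 - 270.0*I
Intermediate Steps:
F(M) = -5
g = -453420 (g = -180*2519 = -453420)
q = -270*I (q = ((0 + 9)*(-5))*(3*sqrt(-4)) = (9*(-5))*(3*(2*I)) = -270*I ≈ -270.0*I)
q + g = -270*I - 453420 = -453420 - 270*I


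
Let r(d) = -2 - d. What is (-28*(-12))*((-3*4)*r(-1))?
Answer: 4032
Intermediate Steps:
(-28*(-12))*((-3*4)*r(-1)) = (-28*(-12))*((-3*4)*(-2 - 1*(-1))) = 336*(-12*(-2 + 1)) = 336*(-12*(-1)) = 336*12 = 4032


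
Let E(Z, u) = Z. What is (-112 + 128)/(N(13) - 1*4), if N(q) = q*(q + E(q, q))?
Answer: 8/167 ≈ 0.047904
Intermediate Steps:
N(q) = 2*q**2 (N(q) = q*(q + q) = q*(2*q) = 2*q**2)
(-112 + 128)/(N(13) - 1*4) = (-112 + 128)/(2*13**2 - 1*4) = 16/(2*169 - 4) = 16/(338 - 4) = 16/334 = 16*(1/334) = 8/167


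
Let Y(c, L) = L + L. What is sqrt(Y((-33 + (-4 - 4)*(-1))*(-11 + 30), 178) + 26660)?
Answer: 2*sqrt(6754) ≈ 164.37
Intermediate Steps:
Y(c, L) = 2*L
sqrt(Y((-33 + (-4 - 4)*(-1))*(-11 + 30), 178) + 26660) = sqrt(2*178 + 26660) = sqrt(356 + 26660) = sqrt(27016) = 2*sqrt(6754)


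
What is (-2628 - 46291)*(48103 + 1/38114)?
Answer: -89687984189817/38114 ≈ -2.3532e+9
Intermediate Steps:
(-2628 - 46291)*(48103 + 1/38114) = -48919*(48103 + 1/38114) = -48919*1833397743/38114 = -89687984189817/38114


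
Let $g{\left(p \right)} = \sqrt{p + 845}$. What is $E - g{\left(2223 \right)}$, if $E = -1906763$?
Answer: $-1906763 - 2 \sqrt{767} \approx -1.9068 \cdot 10^{6}$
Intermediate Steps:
$g{\left(p \right)} = \sqrt{845 + p}$
$E - g{\left(2223 \right)} = -1906763 - \sqrt{845 + 2223} = -1906763 - \sqrt{3068} = -1906763 - 2 \sqrt{767}$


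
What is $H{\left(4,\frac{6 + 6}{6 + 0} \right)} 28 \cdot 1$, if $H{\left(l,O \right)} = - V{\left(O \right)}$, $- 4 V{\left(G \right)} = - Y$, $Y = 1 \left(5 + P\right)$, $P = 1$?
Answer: $-42$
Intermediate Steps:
$Y = 6$ ($Y = 1 \left(5 + 1\right) = 1 \cdot 6 = 6$)
$V{\left(G \right)} = \frac{3}{2}$ ($V{\left(G \right)} = - \frac{\left(-1\right) 6}{4} = \left(- \frac{1}{4}\right) \left(-6\right) = \frac{3}{2}$)
$H{\left(l,O \right)} = - \frac{3}{2}$ ($H{\left(l,O \right)} = \left(-1\right) \frac{3}{2} = - \frac{3}{2}$)
$H{\left(4,\frac{6 + 6}{6 + 0} \right)} 28 \cdot 1 = \left(- \frac{3}{2}\right) 28 \cdot 1 = \left(-42\right) 1 = -42$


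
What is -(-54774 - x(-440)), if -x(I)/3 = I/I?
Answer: 54771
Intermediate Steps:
x(I) = -3 (x(I) = -3*I/I = -3*1 = -3)
-(-54774 - x(-440)) = -(-54774 - 1*(-3)) = -(-54774 + 3) = -1*(-54771) = 54771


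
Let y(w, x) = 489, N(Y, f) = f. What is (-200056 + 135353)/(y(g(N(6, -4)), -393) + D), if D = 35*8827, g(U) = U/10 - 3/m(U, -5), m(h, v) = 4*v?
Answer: -64703/309434 ≈ -0.20910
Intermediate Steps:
g(U) = 3/20 + U/10 (g(U) = U/10 - 3/(4*(-5)) = U*(⅒) - 3/(-20) = U/10 - 3*(-1/20) = U/10 + 3/20 = 3/20 + U/10)
D = 308945
(-200056 + 135353)/(y(g(N(6, -4)), -393) + D) = (-200056 + 135353)/(489 + 308945) = -64703/309434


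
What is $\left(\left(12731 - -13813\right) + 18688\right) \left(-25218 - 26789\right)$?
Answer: $-2352380624$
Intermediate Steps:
$\left(\left(12731 - -13813\right) + 18688\right) \left(-25218 - 26789\right) = \left(\left(12731 + 13813\right) + 18688\right) \left(-52007\right) = \left(26544 + 18688\right) \left(-52007\right) = 45232 \left(-52007\right) = -2352380624$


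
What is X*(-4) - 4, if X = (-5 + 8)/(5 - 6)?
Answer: 8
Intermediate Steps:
X = -3 (X = 3/(-1) = 3*(-1) = -3)
X*(-4) - 4 = -3*(-4) - 4 = 12 - 4 = 8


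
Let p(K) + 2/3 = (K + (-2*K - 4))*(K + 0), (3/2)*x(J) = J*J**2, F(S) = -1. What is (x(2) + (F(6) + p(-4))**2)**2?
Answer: 5329/81 ≈ 65.790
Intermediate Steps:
x(J) = 2*J**3/3 (x(J) = 2*(J*J**2)/3 = 2*J**3/3)
p(K) = -2/3 + K*(-4 - K) (p(K) = -2/3 + (K + (-2*K - 4))*(K + 0) = -2/3 + (K + (-4 - 2*K))*K = -2/3 + (-4 - K)*K = -2/3 + K*(-4 - K))
(x(2) + (F(6) + p(-4))**2)**2 = ((2/3)*2**3 + (-1 + (-2/3 - 1*(-4)**2 - 4*(-4)))**2)**2 = ((2/3)*8 + (-1 + (-2/3 - 1*16 + 16))**2)**2 = (16/3 + (-1 + (-2/3 - 16 + 16))**2)**2 = (16/3 + (-1 - 2/3)**2)**2 = (16/3 + (-5/3)**2)**2 = (16/3 + 25/9)**2 = (73/9)**2 = 5329/81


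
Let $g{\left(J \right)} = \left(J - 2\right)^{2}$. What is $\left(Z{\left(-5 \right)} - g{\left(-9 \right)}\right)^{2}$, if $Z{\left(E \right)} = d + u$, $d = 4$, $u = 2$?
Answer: $13225$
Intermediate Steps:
$Z{\left(E \right)} = 6$ ($Z{\left(E \right)} = 4 + 2 = 6$)
$g{\left(J \right)} = \left(-2 + J\right)^{2}$
$\left(Z{\left(-5 \right)} - g{\left(-9 \right)}\right)^{2} = \left(6 - \left(-2 - 9\right)^{2}\right)^{2} = \left(6 - \left(-11\right)^{2}\right)^{2} = \left(6 - 121\right)^{2} = \left(-115\right)^{2} = 13225$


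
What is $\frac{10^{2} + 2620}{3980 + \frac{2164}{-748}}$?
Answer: $\frac{508640}{743719} \approx 0.68391$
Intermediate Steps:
$\frac{10^{2} + 2620}{3980 + \frac{2164}{-748}} = \frac{100 + 2620}{3980 + 2164 \left(- \frac{1}{748}\right)} = \frac{2720}{3980 - \frac{541}{187}} = \frac{2720}{\frac{743719}{187}} = 2720 \cdot \frac{187}{743719} = \frac{508640}{743719}$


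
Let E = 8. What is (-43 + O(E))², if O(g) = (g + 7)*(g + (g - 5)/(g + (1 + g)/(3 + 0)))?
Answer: 795664/121 ≈ 6575.7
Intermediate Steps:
O(g) = (7 + g)*(g + (-5 + g)/(⅓ + 4*g/3)) (O(g) = (7 + g)*(g + (-5 + g)/(g + (1 + g)/3)) = (7 + g)*(g + (-5 + g)/(g + (1 + g)*(⅓))) = (7 + g)*(g + (-5 + g)/(g + (⅓ + g/3))) = (7 + g)*(g + (-5 + g)/(⅓ + 4*g/3)))
(-43 + O(E))² = (-43 + (-105 + 4*8³ + 13*8 + 32*8²)/(1 + 4*8))² = (-43 + (-105 + 4*512 + 104 + 32*64)/(1 + 32))² = (-43 + (-105 + 2048 + 104 + 2048)/33)² = (-43 + (1/33)*4095)² = (-43 + 1365/11)² = (892/11)² = 795664/121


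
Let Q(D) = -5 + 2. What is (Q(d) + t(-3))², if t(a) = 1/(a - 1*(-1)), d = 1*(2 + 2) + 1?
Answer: 49/4 ≈ 12.250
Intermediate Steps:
d = 5 (d = 1*4 + 1 = 4 + 1 = 5)
Q(D) = -3
t(a) = 1/(1 + a) (t(a) = 1/(a + 1) = 1/(1 + a))
(Q(d) + t(-3))² = (-3 + 1/(1 - 3))² = (-3 + 1/(-2))² = (-3 - ½)² = (-7/2)² = 49/4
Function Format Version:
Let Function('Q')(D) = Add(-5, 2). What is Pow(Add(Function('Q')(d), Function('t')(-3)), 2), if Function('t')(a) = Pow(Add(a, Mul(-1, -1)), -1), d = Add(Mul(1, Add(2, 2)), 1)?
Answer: Rational(49, 4) ≈ 12.250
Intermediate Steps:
d = 5 (d = Add(Mul(1, 4), 1) = Add(4, 1) = 5)
Function('Q')(D) = -3
Function('t')(a) = Pow(Add(1, a), -1) (Function('t')(a) = Pow(Add(a, 1), -1) = Pow(Add(1, a), -1))
Pow(Add(Function('Q')(d), Function('t')(-3)), 2) = Pow(Add(-3, Pow(Add(1, -3), -1)), 2) = Pow(Add(-3, Pow(-2, -1)), 2) = Pow(Add(-3, Rational(-1, 2)), 2) = Pow(Rational(-7, 2), 2) = Rational(49, 4)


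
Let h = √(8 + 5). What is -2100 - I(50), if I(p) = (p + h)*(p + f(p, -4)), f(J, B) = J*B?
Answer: 5400 + 150*√13 ≈ 5940.8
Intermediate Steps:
f(J, B) = B*J
h = √13 ≈ 3.6056
I(p) = -3*p*(p + √13) (I(p) = (p + √13)*(p - 4*p) = (p + √13)*(-3*p) = -3*p*(p + √13))
-2100 - I(50) = -2100 - 3*50*(-1*50 - √13) = -2100 - 3*50*(-50 - √13) = -2100 - (-7500 - 150*√13) = -2100 + (7500 + 150*√13) = 5400 + 150*√13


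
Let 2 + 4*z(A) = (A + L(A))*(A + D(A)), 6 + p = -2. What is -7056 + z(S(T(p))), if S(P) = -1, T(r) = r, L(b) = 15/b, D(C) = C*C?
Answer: -14113/2 ≈ -7056.5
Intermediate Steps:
D(C) = C²
p = -8 (p = -6 - 2 = -8)
z(A) = -½ + (A + A²)*(A + 15/A)/4 (z(A) = -½ + ((A + 15/A)*(A + A²))/4 = -½ + ((A + A²)*(A + 15/A))/4 = -½ + (A + A²)*(A + 15/A)/4)
-7056 + z(S(T(p))) = -7056 + (13/4 + (¼)*(-1)² + (¼)*(-1)³ + (15/4)*(-1)) = -7056 + (13/4 + (¼)*1 + (¼)*(-1) - 15/4) = -7056 + (13/4 + ¼ - ¼ - 15/4) = -7056 - ½ = -14113/2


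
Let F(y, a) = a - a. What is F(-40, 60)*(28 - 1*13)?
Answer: 0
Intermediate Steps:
F(y, a) = 0
F(-40, 60)*(28 - 1*13) = 0*(28 - 1*13) = 0*(28 - 13) = 0*15 = 0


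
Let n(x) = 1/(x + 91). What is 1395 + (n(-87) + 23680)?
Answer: 100301/4 ≈ 25075.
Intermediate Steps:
n(x) = 1/(91 + x)
1395 + (n(-87) + 23680) = 1395 + (1/(91 - 87) + 23680) = 1395 + (1/4 + 23680) = 1395 + (¼ + 23680) = 1395 + 94721/4 = 100301/4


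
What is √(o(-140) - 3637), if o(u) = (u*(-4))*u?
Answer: I*√82037 ≈ 286.42*I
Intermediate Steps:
o(u) = -4*u² (o(u) = (-4*u)*u = -4*u²)
√(o(-140) - 3637) = √(-4*(-140)² - 3637) = √(-4*19600 - 3637) = √(-78400 - 3637) = √(-82037) = I*√82037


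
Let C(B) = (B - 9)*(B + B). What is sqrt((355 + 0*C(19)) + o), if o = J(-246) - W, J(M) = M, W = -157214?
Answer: 229*sqrt(3) ≈ 396.64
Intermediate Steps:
C(B) = 2*B*(-9 + B) (C(B) = (-9 + B)*(2*B) = 2*B*(-9 + B))
o = 156968 (o = -246 - 1*(-157214) = -246 + 157214 = 156968)
sqrt((355 + 0*C(19)) + o) = sqrt((355 + 0*(2*19*(-9 + 19))) + 156968) = sqrt((355 + 0*(2*19*10)) + 156968) = sqrt((355 + 0*380) + 156968) = sqrt((355 + 0) + 156968) = sqrt(355 + 156968) = sqrt(157323) = 229*sqrt(3)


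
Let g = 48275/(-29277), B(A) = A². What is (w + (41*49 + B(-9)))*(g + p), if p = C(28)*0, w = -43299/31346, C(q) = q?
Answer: -3160556574275/917716842 ≈ -3443.9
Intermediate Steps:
w = -43299/31346 (w = -43299*1/31346 = -43299/31346 ≈ -1.3813)
g = -48275/29277 (g = 48275*(-1/29277) = -48275/29277 ≈ -1.6489)
p = 0 (p = 28*0 = 0)
(w + (41*49 + B(-9)))*(g + p) = (-43299/31346 + (41*49 + (-9)²))*(-48275/29277 + 0) = (-43299/31346 + (2009 + 81))*(-48275/29277) = (-43299/31346 + 2090)*(-48275/29277) = (65469841/31346)*(-48275/29277) = -3160556574275/917716842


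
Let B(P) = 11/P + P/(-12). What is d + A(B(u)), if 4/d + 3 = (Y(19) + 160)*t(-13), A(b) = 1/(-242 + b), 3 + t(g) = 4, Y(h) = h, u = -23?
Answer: 54251/2921380 ≈ 0.018570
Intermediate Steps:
B(P) = 11/P - P/12 (B(P) = 11/P + P*(-1/12) = 11/P - P/12)
t(g) = 1 (t(g) = -3 + 4 = 1)
d = 1/44 (d = 4/(-3 + (19 + 160)*1) = 4/(-3 + 179*1) = 4/(-3 + 179) = 4/176 = 4*(1/176) = 1/44 ≈ 0.022727)
d + A(B(u)) = 1/44 + 1/(-242 + (11/(-23) - 1/12*(-23))) = 1/44 + 1/(-242 + (11*(-1/23) + 23/12)) = 1/44 + 1/(-242 + (-11/23 + 23/12)) = 1/44 + 1/(-242 + 397/276) = 1/44 + 1/(-66395/276) = 1/44 - 276/66395 = 54251/2921380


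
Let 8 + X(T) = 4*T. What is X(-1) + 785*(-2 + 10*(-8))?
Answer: -64382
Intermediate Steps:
X(T) = -8 + 4*T
X(-1) + 785*(-2 + 10*(-8)) = (-8 + 4*(-1)) + 785*(-2 + 10*(-8)) = (-8 - 4) + 785*(-2 - 80) = -12 + 785*(-82) = -12 - 64370 = -64382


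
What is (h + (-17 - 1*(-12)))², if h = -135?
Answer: 19600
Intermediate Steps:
(h + (-17 - 1*(-12)))² = (-135 + (-17 - 1*(-12)))² = (-135 + (-17 + 12))² = (-135 - 5)² = (-140)² = 19600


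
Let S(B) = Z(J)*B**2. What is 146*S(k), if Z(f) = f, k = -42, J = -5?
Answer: -1287720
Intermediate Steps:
S(B) = -5*B**2
146*S(k) = 146*(-5*(-42)**2) = 146*(-5*1764) = 146*(-8820) = -1287720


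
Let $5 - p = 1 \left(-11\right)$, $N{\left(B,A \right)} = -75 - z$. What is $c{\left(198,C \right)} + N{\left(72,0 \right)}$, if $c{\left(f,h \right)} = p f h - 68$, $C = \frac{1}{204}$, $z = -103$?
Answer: $- \frac{416}{17} \approx -24.471$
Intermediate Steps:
$N{\left(B,A \right)} = 28$ ($N{\left(B,A \right)} = -75 - -103 = -75 + 103 = 28$)
$p = 16$ ($p = 5 - 1 \left(-11\right) = 5 - -11 = 5 + 11 = 16$)
$C = \frac{1}{204} \approx 0.004902$
$c{\left(f,h \right)} = -68 + 16 f h$ ($c{\left(f,h \right)} = 16 f h - 68 = -68 + 16 f h$)
$c{\left(198,C \right)} + N{\left(72,0 \right)} = \left(-68 + 16 \cdot 198 \cdot \frac{1}{204}\right) + 28 = \left(-68 + \frac{264}{17}\right) + 28 = - \frac{892}{17} + 28 = - \frac{416}{17}$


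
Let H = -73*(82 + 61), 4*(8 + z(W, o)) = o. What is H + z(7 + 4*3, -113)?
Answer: -41901/4 ≈ -10475.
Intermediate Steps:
z(W, o) = -8 + o/4
H = -10439 (H = -73*143 = -10439)
H + z(7 + 4*3, -113) = -10439 + (-8 + (¼)*(-113)) = -10439 + (-8 - 113/4) = -10439 - 145/4 = -41901/4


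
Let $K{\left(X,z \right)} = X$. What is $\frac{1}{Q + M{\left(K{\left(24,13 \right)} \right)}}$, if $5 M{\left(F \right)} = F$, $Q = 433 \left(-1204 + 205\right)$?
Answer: $- \frac{5}{2162811} \approx -2.3118 \cdot 10^{-6}$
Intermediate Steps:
$Q = -432567$ ($Q = 433 \left(-999\right) = -432567$)
$M{\left(F \right)} = \frac{F}{5}$
$\frac{1}{Q + M{\left(K{\left(24,13 \right)} \right)}} = \frac{1}{-432567 + \frac{1}{5} \cdot 24} = \frac{1}{-432567 + \frac{24}{5}} = \frac{1}{- \frac{2162811}{5}} = - \frac{5}{2162811}$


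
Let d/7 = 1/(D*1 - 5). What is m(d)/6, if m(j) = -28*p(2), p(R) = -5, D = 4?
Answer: 70/3 ≈ 23.333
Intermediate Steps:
d = -7 (d = 7/(4*1 - 5) = 7/(4 - 5) = 7/(-1) = 7*(-1) = -7)
m(j) = 140 (m(j) = -28*(-5) = 140)
m(d)/6 = 140/6 = 140*(1/6) = 70/3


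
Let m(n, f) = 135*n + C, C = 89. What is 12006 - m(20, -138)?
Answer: 9217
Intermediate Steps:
m(n, f) = 89 + 135*n (m(n, f) = 135*n + 89 = 89 + 135*n)
12006 - m(20, -138) = 12006 - (89 + 135*20) = 12006 - (89 + 2700) = 12006 - 1*2789 = 12006 - 2789 = 9217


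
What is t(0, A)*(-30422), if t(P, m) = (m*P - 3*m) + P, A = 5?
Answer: 456330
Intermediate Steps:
t(P, m) = P - 3*m + P*m (t(P, m) = (P*m - 3*m) + P = (-3*m + P*m) + P = P - 3*m + P*m)
t(0, A)*(-30422) = (0 - 3*5 + 0*5)*(-30422) = (0 - 15 + 0)*(-30422) = -15*(-30422) = 456330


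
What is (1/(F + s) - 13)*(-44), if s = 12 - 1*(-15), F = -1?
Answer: 7414/13 ≈ 570.31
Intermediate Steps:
s = 27 (s = 12 + 15 = 27)
(1/(F + s) - 13)*(-44) = (1/(-1 + 27) - 13)*(-44) = (1/26 - 13)*(-44) = -337/26*(-44) = 7414/13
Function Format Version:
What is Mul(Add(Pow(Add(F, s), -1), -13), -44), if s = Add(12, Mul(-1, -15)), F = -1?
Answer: Rational(7414, 13) ≈ 570.31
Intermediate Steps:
s = 27 (s = Add(12, 15) = 27)
Mul(Add(Pow(Add(F, s), -1), -13), -44) = Mul(Add(Pow(Add(-1, 27), -1), -13), -44) = Mul(Add(Pow(26, -1), -13), -44) = Mul(Add(Rational(1, 26), -13), -44) = Mul(Rational(-337, 26), -44) = Rational(7414, 13)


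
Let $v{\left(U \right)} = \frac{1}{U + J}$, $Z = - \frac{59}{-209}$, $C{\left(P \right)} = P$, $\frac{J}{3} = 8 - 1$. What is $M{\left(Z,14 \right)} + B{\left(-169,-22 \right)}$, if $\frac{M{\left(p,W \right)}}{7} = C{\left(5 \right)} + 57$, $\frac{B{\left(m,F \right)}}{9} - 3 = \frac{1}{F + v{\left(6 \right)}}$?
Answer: $\frac{273130}{593} \approx 460.59$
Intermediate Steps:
$J = 21$ ($J = 3 \left(8 - 1\right) = 3 \cdot 7 = 21$)
$Z = \frac{59}{209}$ ($Z = \left(-59\right) \left(- \frac{1}{209}\right) = \frac{59}{209} \approx 0.2823$)
$v{\left(U \right)} = \frac{1}{21 + U}$ ($v{\left(U \right)} = \frac{1}{U + 21} = \frac{1}{21 + U}$)
$B{\left(m,F \right)} = 27 + \frac{9}{\frac{1}{27} + F}$ ($B{\left(m,F \right)} = 27 + \frac{9}{F + \frac{1}{21 + 6}} = 27 + \frac{9}{F + \frac{1}{27}} = 27 + \frac{9}{\frac{1}{27} + F}$)
$M{\left(p,W \right)} = 434$ ($M{\left(p,W \right)} = 7 \left(5 + 57\right) = 7 \cdot 62 = 434$)
$M{\left(Z,14 \right)} + B{\left(-169,-22 \right)} = 434 + \frac{27 \left(10 + 27 \left(-22\right)\right)}{1 + 27 \left(-22\right)} = 434 + \frac{27 \left(10 - 594\right)}{1 - 594} = 434 + 27 \frac{1}{-593} \left(-584\right) = 434 + 27 \left(- \frac{1}{593}\right) \left(-584\right) = 434 + \frac{15768}{593} = \frac{273130}{593}$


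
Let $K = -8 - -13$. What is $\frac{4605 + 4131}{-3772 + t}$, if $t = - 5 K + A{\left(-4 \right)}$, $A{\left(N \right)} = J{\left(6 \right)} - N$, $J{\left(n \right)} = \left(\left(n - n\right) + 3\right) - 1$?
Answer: $- \frac{8736}{3791} \approx -2.3044$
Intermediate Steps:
$J{\left(n \right)} = 2$ ($J{\left(n \right)} = \left(0 + 3\right) - 1 = 3 - 1 = 2$)
$K = 5$ ($K = -8 + 13 = 5$)
$A{\left(N \right)} = 2 - N$
$t = -19$ ($t = \left(-5\right) 5 + \left(2 - -4\right) = -25 + \left(2 + 4\right) = -25 + 6 = -19$)
$\frac{4605 + 4131}{-3772 + t} = \frac{4605 + 4131}{-3772 - 19} = \frac{8736}{-3791} = 8736 \left(- \frac{1}{3791}\right) = - \frac{8736}{3791}$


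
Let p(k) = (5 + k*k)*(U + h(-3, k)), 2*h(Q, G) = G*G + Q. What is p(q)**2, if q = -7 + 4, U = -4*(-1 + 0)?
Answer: 9604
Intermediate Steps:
h(Q, G) = Q/2 + G**2/2 (h(Q, G) = (G*G + Q)/2 = (G**2 + Q)/2 = (Q + G**2)/2 = Q/2 + G**2/2)
U = 4 (U = -4*(-1) = 4)
q = -3
p(k) = (5 + k**2)*(5/2 + k**2/2) (p(k) = (5 + k*k)*(4 + ((1/2)*(-3) + k**2/2)) = (5 + k**2)*(4 + (-3/2 + k**2/2)) = (5 + k**2)*(5/2 + k**2/2))
p(q)**2 = (25/2 + (1/2)*(-3)**4 + 5*(-3)**2)**2 = (25/2 + (1/2)*81 + 5*9)**2 = (25/2 + 81/2 + 45)**2 = 98**2 = 9604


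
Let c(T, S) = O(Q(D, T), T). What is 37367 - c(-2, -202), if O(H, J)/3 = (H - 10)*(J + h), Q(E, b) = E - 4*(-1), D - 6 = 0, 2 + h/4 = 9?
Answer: 37367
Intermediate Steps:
h = 28 (h = -8 + 4*9 = -8 + 36 = 28)
D = 6 (D = 6 + 0 = 6)
Q(E, b) = 4 + E (Q(E, b) = E + 4 = 4 + E)
O(H, J) = 3*(-10 + H)*(28 + J) (O(H, J) = 3*((H - 10)*(J + 28)) = 3*((-10 + H)*(28 + J)) = 3*(-10 + H)*(28 + J))
c(T, S) = 0 (c(T, S) = -840 - 30*T + 84*(4 + 6) + 3*(4 + 6)*T = -840 - 30*T + 84*10 + 3*10*T = -840 - 30*T + 840 + 30*T = 0)
37367 - c(-2, -202) = 37367 - 1*0 = 37367 + 0 = 37367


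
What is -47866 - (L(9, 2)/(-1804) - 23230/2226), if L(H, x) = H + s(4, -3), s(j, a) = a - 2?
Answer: -24021721480/501963 ≈ -47856.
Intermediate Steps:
s(j, a) = -2 + a
L(H, x) = -5 + H (L(H, x) = H + (-2 - 3) = H - 5 = -5 + H)
-47866 - (L(9, 2)/(-1804) - 23230/2226) = -47866 - ((-5 + 9)/(-1804) - 23230/2226) = -47866 - (4*(-1/1804) - 23230*1/2226) = -47866 - (-1/451 - 11615/1113) = -47866 - 1*(-5239478/501963) = -47866 + 5239478/501963 = -24021721480/501963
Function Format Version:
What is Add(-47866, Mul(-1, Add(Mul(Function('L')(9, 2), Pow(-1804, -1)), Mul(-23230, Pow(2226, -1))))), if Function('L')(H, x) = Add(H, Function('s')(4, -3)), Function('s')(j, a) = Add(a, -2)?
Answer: Rational(-24021721480, 501963) ≈ -47856.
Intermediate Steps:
Function('s')(j, a) = Add(-2, a)
Function('L')(H, x) = Add(-5, H) (Function('L')(H, x) = Add(H, Add(-2, -3)) = Add(H, -5) = Add(-5, H))
Add(-47866, Mul(-1, Add(Mul(Function('L')(9, 2), Pow(-1804, -1)), Mul(-23230, Pow(2226, -1))))) = Add(-47866, Mul(-1, Add(Mul(Add(-5, 9), Pow(-1804, -1)), Mul(-23230, Pow(2226, -1))))) = Add(-47866, Mul(-1, Add(Mul(4, Rational(-1, 1804)), Mul(-23230, Rational(1, 2226))))) = Add(-47866, Mul(-1, Add(Rational(-1, 451), Rational(-11615, 1113)))) = Add(-47866, Mul(-1, Rational(-5239478, 501963))) = Add(-47866, Rational(5239478, 501963)) = Rational(-24021721480, 501963)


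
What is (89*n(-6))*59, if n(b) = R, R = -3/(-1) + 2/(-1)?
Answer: 5251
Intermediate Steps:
R = 1 (R = -3*(-1) + 2*(-1) = 3 - 2 = 1)
n(b) = 1
(89*n(-6))*59 = (89*1)*59 = 89*59 = 5251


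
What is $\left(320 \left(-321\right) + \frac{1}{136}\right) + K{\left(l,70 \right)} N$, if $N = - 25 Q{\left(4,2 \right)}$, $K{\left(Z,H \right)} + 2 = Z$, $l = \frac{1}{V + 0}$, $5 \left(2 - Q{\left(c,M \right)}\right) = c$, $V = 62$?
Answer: $- \frac{432816569}{4216} \approx -1.0266 \cdot 10^{5}$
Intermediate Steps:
$Q{\left(c,M \right)} = 2 - \frac{c}{5}$
$l = \frac{1}{62}$ ($l = \frac{1}{62 + 0} = \frac{1}{62} \approx 0.016129$)
$K{\left(Z,H \right)} = -2 + Z$
$N = -30$ ($N = - 25 \left(2 - \frac{4}{5}\right) = \left(-25\right) \frac{6}{5} = -30$)
$\left(320 \left(-321\right) + \frac{1}{136}\right) + K{\left(l,70 \right)} N = \left(320 \left(-321\right) + \frac{1}{136}\right) + \left(-2 + \frac{1}{62}\right) \left(-30\right) = \left(-102720 + \frac{1}{136}\right) - - \frac{1845}{31} = - \frac{13969919}{136} + \frac{1845}{31} = - \frac{432816569}{4216}$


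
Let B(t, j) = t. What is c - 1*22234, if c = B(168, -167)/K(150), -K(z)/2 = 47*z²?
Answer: -1959371257/88125 ≈ -22234.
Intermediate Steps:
K(z) = -94*z²
c = -7/88125 (c = 168/((-94*150²)) = 168/((-94*22500)) = 168/(-2115000) = 168*(-1/2115000) = -7/88125 ≈ -7.9433e-5)
c - 1*22234 = -7/88125 - 1*22234 = -7/88125 - 22234 = -1959371257/88125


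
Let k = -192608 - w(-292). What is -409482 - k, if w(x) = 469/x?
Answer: -63327677/292 ≈ -2.1688e+5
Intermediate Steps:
k = -56241067/292 (k = -192608 - 469/(-292) = -192608 - 469*(-1)/292 = -192608 - 1*(-469/292) = -192608 + 469/292 = -56241067/292 ≈ -1.9261e+5)
-409482 - k = -409482 - 1*(-56241067/292) = -409482 + 56241067/292 = -63327677/292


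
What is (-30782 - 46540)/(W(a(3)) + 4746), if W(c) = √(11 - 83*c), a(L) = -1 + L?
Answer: -366970212/22524671 + 77322*I*√155/22524671 ≈ -16.292 + 0.042738*I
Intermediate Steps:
(-30782 - 46540)/(W(a(3)) + 4746) = (-30782 - 46540)/(√(11 - 83*(-1 + 3)) + 4746) = -77322/(√(11 - 83*2) + 4746) = -77322/(√(11 - 166) + 4746) = -77322/(√(-155) + 4746) = -77322/(I*√155 + 4746) = -77322/(4746 + I*√155)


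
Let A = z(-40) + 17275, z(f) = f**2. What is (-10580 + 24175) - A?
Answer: -5280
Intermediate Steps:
A = 18875 (A = (-40)**2 + 17275 = 1600 + 17275 = 18875)
(-10580 + 24175) - A = (-10580 + 24175) - 1*18875 = 13595 - 18875 = -5280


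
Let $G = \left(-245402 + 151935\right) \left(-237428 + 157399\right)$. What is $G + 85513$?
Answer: $7480156056$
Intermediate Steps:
$G = 7480070543$ ($G = \left(-93467\right) \left(-80029\right) = 7480070543$)
$G + 85513 = 7480070543 + 85513 = 7480156056$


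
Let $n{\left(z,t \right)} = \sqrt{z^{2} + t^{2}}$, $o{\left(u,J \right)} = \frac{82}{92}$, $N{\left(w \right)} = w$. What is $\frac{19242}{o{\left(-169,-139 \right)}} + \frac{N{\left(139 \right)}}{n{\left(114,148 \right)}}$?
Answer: $\frac{885132}{41} + \frac{139 \sqrt{349}}{3490} \approx 21589.0$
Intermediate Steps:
$o{\left(u,J \right)} = \frac{41}{46}$ ($o{\left(u,J \right)} = 82 \cdot \frac{1}{92} = \frac{41}{46}$)
$n{\left(z,t \right)} = \sqrt{t^{2} + z^{2}}$
$\frac{19242}{o{\left(-169,-139 \right)}} + \frac{N{\left(139 \right)}}{n{\left(114,148 \right)}} = \frac{19242}{\frac{41}{46}} + \frac{139}{\sqrt{148^{2} + 114^{2}}} = 19242 \cdot \frac{46}{41} + \frac{139}{\sqrt{21904 + 12996}} = \frac{885132}{41} + \frac{139}{\sqrt{34900}} = \frac{885132}{41} + \frac{139}{10 \sqrt{349}} = \frac{885132}{41} + 139 \frac{\sqrt{349}}{3490} = \frac{885132}{41} + \frac{139 \sqrt{349}}{3490}$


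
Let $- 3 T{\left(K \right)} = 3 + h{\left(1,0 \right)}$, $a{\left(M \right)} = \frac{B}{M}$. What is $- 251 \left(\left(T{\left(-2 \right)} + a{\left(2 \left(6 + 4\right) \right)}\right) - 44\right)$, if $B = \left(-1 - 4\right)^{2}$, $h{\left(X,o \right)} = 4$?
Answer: $\frac{135791}{12} \approx 11316.0$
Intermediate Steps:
$B = 25$ ($B = \left(-5\right)^{2} = 25$)
$a{\left(M \right)} = \frac{25}{M}$
$T{\left(K \right)} = - \frac{7}{3}$ ($T{\left(K \right)} = - \frac{3 + 4}{3} = \left(- \frac{1}{3}\right) 7 = - \frac{7}{3}$)
$- 251 \left(\left(T{\left(-2 \right)} + a{\left(2 \left(6 + 4\right) \right)}\right) - 44\right) = - 251 \left(\left(- \frac{7}{3} + \frac{25}{2 \left(6 + 4\right)}\right) - 44\right) = - 251 \left(\left(- \frac{7}{3} + \frac{25}{2 \cdot 10}\right) - 44\right) = - 251 \left(\left(- \frac{7}{3} + \frac{25}{20}\right) - 44\right) = - 251 \left(\left(- \frac{7}{3} + 25 \cdot \frac{1}{20}\right) - 44\right) = - 251 \left(\left(- \frac{7}{3} + \frac{5}{4}\right) - 44\right) = - 251 \left(- \frac{13}{12} - 44\right) = \left(-251\right) \left(- \frac{541}{12}\right) = \frac{135791}{12}$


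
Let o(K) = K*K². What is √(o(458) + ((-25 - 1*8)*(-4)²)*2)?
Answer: 2*√24017714 ≈ 9801.6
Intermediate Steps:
o(K) = K³
√(o(458) + ((-25 - 1*8)*(-4)²)*2) = √(458³ + ((-25 - 1*8)*(-4)²)*2) = √(96071912 + ((-25 - 8)*16)*2) = √(96071912 - 33*16*2) = √(96071912 - 528*2) = √(96071912 - 1056) = √96070856 = 2*√24017714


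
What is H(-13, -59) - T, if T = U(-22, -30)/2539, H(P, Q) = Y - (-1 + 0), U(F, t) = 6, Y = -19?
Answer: -45708/2539 ≈ -18.002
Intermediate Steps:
H(P, Q) = -18 (H(P, Q) = -19 - (-1 + 0) = -19 - 1*(-1) = -19 + 1 = -18)
T = 6/2539 ≈ 0.0023631
H(-13, -59) - T = -18 - 1*6/2539 = -18 - 6/2539 = -45708/2539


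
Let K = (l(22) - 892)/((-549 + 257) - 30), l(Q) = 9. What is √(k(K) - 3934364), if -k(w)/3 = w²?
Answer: I*√407932936043/322 ≈ 1983.5*I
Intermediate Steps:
K = 883/322 (K = (9 - 892)/((-549 + 257) - 30) = -883/(-292 - 30) = -883/(-322) = -883*(-1/322) = 883/322 ≈ 2.7422)
k(w) = -3*w²
√(k(K) - 3934364) = √(-3*(883/322)² - 3934364) = √(-3*779689/103684 - 3934364) = √(-2339067/103684 - 3934364) = √(-407932936043/103684) = I*√407932936043/322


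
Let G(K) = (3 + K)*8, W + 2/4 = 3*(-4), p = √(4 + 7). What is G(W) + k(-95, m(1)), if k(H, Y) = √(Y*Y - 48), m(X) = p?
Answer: -76 + I*√37 ≈ -76.0 + 6.0828*I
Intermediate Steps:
p = √11 ≈ 3.3166
m(X) = √11
W = -25/2 (W = -½ + 3*(-4) = -½ - 12 = -25/2 ≈ -12.500)
k(H, Y) = √(-48 + Y²) (k(H, Y) = √(Y² - 48) = √(-48 + Y²))
G(K) = 24 + 8*K
G(W) + k(-95, m(1)) = (24 + 8*(-25/2)) + √(-48 + (√11)²) = (24 - 100) + √(-48 + 11) = -76 + √(-37) = -76 + I*√37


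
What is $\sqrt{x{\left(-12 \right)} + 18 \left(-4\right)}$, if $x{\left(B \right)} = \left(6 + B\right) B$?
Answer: $0$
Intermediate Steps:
$x{\left(B \right)} = B \left(6 + B\right)$
$\sqrt{x{\left(-12 \right)} + 18 \left(-4\right)} = \sqrt{- 12 \left(6 - 12\right) + 18 \left(-4\right)} = \sqrt{\left(-12\right) \left(-6\right) - 72} = \sqrt{72 - 72} = \sqrt{0} = 0$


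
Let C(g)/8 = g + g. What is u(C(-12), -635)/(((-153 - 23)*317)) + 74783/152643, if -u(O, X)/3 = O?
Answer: 15016069/31309773 ≈ 0.47960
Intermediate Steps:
C(g) = 16*g (C(g) = 8*(g + g) = 8*(2*g) = 16*g)
u(O, X) = -3*O
u(C(-12), -635)/(((-153 - 23)*317)) + 74783/152643 = (-48*(-12))/(((-153 - 23)*317)) + 74783/152643 = (-3*(-192))/((-176*317)) + 74783*(1/152643) = 576/(-55792) + 4399/8979 = 576*(-1/55792) + 4399/8979 = -36/3487 + 4399/8979 = 15016069/31309773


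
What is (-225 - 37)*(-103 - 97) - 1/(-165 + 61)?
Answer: 5449601/104 ≈ 52400.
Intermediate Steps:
(-225 - 37)*(-103 - 97) - 1/(-165 + 61) = -262*(-200) - 1/(-104) = 52400 - 1*(-1/104) = 52400 + 1/104 = 5449601/104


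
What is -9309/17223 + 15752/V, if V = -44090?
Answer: -113621751/126560345 ≈ -0.89777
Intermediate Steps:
-9309/17223 + 15752/V = -9309/17223 + 15752/(-44090) = -9309*1/17223 + 15752*(-1/44090) = -3103/5741 - 7876/22045 = -113621751/126560345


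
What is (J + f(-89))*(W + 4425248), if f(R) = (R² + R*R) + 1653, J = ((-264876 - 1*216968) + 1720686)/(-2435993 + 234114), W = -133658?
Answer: 165314768796748170/2201879 ≈ 7.5079e+10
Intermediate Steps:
J = -1238842/2201879 (J = ((-264876 - 216968) + 1720686)/(-2201879) = (-481844 + 1720686)*(-1/2201879) = 1238842*(-1/2201879) = -1238842/2201879 ≈ -0.56263)
f(R) = 1653 + 2*R² (f(R) = (R² + R²) + 1653 = 2*R² + 1653 = 1653 + 2*R²)
(J + f(-89))*(W + 4425248) = (-1238842/2201879 + (1653 + 2*(-89)²))*(-133658 + 4425248) = (-1238842/2201879 + (1653 + 2*7921))*4291590 = (-1238842/2201879 + (1653 + 15842))*4291590 = (-1238842/2201879 + 17495)*4291590 = (38520634263/2201879)*4291590 = 165314768796748170/2201879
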